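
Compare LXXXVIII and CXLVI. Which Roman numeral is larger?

LXXXVIII = 88
CXLVI = 146
146 is larger

CXLVI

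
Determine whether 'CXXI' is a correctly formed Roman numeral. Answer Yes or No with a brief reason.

'CXXI': Check the rules: uses only the symbols I, V, X, L, C, D, M; no symbol is repeated more than three times in a row; V, L and D each appear at most once; no smaller symbol precedes a larger one (values never increase from left to right). Value: C (100) + X (10) + X (10) + I (1) = 121. So it is a valid standard Roman numeral.

Yes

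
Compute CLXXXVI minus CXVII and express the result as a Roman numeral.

CLXXXVI = 186
CXVII = 117
186 - 117 = 69

LXIX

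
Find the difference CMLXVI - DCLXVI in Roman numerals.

CMLXVI = 966
DCLXVI = 666
966 - 666 = 300

CCC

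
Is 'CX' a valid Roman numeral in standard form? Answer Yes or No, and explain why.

'CX': Check the rules: uses only the symbols I, V, X, L, C, D, M; no symbol is repeated more than three times in a row; V, L and D each appear at most once; no smaller symbol precedes a larger one (values never increase from left to right). Value: C (100) + X (10) = 110. So it is a valid standard Roman numeral.

Yes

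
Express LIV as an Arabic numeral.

LIV: L=50, IV=4
50 + 4 = 54

54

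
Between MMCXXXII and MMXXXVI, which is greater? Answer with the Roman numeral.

MMCXXXII = 2132
MMXXXVI = 2036
2132 is larger

MMCXXXII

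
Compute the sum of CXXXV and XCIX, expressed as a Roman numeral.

CXXXV = 135
XCIX = 99
135 + 99 = 234

CCXXXIV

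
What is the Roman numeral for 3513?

Convert 3513 to Roman numerals:
  3513 contains 3×1000 (MMM)
  513 contains 1×500 (D)
  13 contains 1×10 (X)
  3 contains 3×1 (III)

MMMDXIII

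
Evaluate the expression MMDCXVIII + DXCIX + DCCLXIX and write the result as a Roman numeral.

MMDCXVIII = 2618, DXCIX = 599, DCCLXIX = 769
2618 + 599 = 3217
3217 + 769 = 3986

MMMCMLXXXVI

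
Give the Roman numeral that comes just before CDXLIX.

CDXLIX = 449; previous is 448

CDXLVIII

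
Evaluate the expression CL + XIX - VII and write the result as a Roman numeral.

CL = 150, XIX = 19, VII = 7
150 + 19 = 169
169 - 7 = 162

CLXII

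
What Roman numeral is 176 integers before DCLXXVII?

DCLXXVII = 677
677 - 176 = 501

DI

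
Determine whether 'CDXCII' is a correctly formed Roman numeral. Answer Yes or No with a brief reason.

'CDXCII': Check the rules: uses only the symbols I, V, X, L, C, D, M; no symbol is repeated more than three times in a row; V, L and D each appear at most once; the only places a smaller symbol precedes a larger one are the allowed subtractive pairs CD, XC, the symbol right after such a pair (if any) is smaller than the pair's first symbol, and otherwise the values never increase from left to right. Value: CD (400) + XC (90) + I (1) + I (1) = 492. So it is a valid standard Roman numeral.

Yes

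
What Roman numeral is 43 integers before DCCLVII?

DCCLVII = 757
757 - 43 = 714

DCCXIV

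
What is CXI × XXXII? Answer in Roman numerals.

CXI = 111
XXXII = 32
111 × 32 = 3552

MMMDLII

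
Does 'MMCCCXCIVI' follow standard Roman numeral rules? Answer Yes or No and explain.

'MMCCCXCIVI': I cannot come right after the subtractive pair IV: once I is subtracted in IV, the next symbol must be smaller than I

No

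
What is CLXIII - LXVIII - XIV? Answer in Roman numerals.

CLXIII = 163, LXVIII = 68, XIV = 14
163 - 68 = 95
95 - 14 = 81

LXXXI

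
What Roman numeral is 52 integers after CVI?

CVI = 106
106 + 52 = 158

CLVIII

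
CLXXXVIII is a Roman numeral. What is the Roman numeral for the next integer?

CLXXXVIII = 188, so the next integer is 188 + 1 = 189

CLXXXIX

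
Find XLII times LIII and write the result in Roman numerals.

XLII = 42
LIII = 53
42 × 53 = 2226

MMCCXXVI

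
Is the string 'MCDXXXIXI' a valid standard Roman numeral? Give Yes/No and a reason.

'MCDXXXIXI': I cannot come right after the subtractive pair IX: once I is subtracted in IX, the next symbol must be smaller than I

No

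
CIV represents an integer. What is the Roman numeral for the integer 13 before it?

CIV = 104
104 - 13 = 91

XCI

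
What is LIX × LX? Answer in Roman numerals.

LIX = 59
LX = 60
59 × 60 = 3540

MMMDXL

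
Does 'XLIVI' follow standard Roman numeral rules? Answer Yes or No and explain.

'XLIVI': I cannot come right after the subtractive pair IV: once I is subtracted in IV, the next symbol must be smaller than I

No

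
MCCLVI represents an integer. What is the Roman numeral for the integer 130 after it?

MCCLVI = 1256
1256 + 130 = 1386

MCCCLXXXVI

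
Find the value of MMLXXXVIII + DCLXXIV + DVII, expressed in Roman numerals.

MMLXXXVIII = 2088, DCLXXIV = 674, DVII = 507
2088 + 674 = 2762
2762 + 507 = 3269

MMMCCLXIX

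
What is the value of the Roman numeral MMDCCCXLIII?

MMDCCCXLIII: M=1000, M=1000, D=500, C=100, C=100, C=100, XL=40, I=1, I=1, I=1
1000 + 1000 + 500 + 100 + 100 + 100 + 40 + 1 + 1 + 1 = 2843

2843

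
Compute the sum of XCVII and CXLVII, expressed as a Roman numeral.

XCVII = 97
CXLVII = 147
97 + 147 = 244

CCXLIV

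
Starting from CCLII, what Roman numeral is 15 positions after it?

CCLII = 252
252 + 15 = 267

CCLXVII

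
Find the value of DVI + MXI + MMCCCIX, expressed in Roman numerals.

DVI = 506, MXI = 1011, MMCCCIX = 2309
506 + 1011 = 1517
1517 + 2309 = 3826

MMMDCCCXXVI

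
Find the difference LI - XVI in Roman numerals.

LI = 51
XVI = 16
51 - 16 = 35

XXXV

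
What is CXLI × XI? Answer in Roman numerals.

CXLI = 141
XI = 11
141 × 11 = 1551

MDLI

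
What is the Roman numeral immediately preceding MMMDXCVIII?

MMMDXCVIII = 3598; previous is 3597

MMMDXCVII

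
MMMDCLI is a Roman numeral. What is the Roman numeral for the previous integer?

MMMDCLI = 3651; previous is 3650

MMMDCL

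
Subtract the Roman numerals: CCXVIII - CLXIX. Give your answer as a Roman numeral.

CCXVIII = 218
CLXIX = 169
218 - 169 = 49

XLIX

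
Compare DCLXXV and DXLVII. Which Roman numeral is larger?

DCLXXV = 675
DXLVII = 547
675 is larger

DCLXXV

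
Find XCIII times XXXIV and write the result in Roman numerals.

XCIII = 93
XXXIV = 34
93 × 34 = 3162

MMMCLXII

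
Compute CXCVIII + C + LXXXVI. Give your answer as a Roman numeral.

CXCVIII = 198, C = 100, LXXXVI = 86
198 + 100 = 298
298 + 86 = 384

CCCLXXXIV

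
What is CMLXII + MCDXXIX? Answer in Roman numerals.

CMLXII = 962
MCDXXIX = 1429
962 + 1429 = 2391

MMCCCXCI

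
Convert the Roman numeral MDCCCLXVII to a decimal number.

MDCCCLXVII: M=1000, D=500, C=100, C=100, C=100, L=50, X=10, V=5, I=1, I=1
1000 + 500 + 100 + 100 + 100 + 50 + 10 + 5 + 1 + 1 = 1867

1867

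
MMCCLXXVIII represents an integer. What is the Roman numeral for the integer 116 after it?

MMCCLXXVIII = 2278
2278 + 116 = 2394

MMCCCXCIV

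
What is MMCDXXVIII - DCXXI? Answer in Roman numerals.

MMCDXXVIII = 2428
DCXXI = 621
2428 - 621 = 1807

MDCCCVII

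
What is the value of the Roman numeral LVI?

LVI: L=50, V=5, I=1
50 + 5 + 1 = 56

56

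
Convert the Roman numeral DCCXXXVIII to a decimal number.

DCCXXXVIII: D=500, C=100, C=100, X=10, X=10, X=10, V=5, I=1, I=1, I=1
500 + 100 + 100 + 10 + 10 + 10 + 5 + 1 + 1 + 1 = 738

738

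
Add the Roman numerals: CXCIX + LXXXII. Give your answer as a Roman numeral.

CXCIX = 199
LXXXII = 82
199 + 82 = 281

CCLXXXI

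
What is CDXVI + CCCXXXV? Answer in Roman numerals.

CDXVI = 416
CCCXXXV = 335
416 + 335 = 751

DCCLI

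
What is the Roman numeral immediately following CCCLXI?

CCCLXI = 361; next is 362

CCCLXII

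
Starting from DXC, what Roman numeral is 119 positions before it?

DXC = 590
590 - 119 = 471

CDLXXI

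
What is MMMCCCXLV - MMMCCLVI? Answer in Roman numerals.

MMMCCCXLV = 3345
MMMCCLVI = 3256
3345 - 3256 = 89

LXXXIX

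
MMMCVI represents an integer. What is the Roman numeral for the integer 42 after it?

MMMCVI = 3106
3106 + 42 = 3148

MMMCXLVIII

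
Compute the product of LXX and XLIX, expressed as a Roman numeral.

LXX = 70
XLIX = 49
70 × 49 = 3430

MMMCDXXX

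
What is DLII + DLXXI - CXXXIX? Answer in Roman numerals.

DLII = 552, DLXXI = 571, CXXXIX = 139
552 + 571 = 1123
1123 - 139 = 984

CMLXXXIV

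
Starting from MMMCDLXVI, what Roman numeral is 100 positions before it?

MMMCDLXVI = 3466
3466 - 100 = 3366

MMMCCCLXVI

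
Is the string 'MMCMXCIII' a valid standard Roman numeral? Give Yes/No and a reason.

'MMCMXCIII': Check the rules: uses only the symbols I, V, X, L, C, D, M; no symbol is repeated more than three times in a row; V, L and D each appear at most once; the only places a smaller symbol precedes a larger one are the allowed subtractive pairs CM, XC, the symbol right after such a pair (if any) is smaller than the pair's first symbol, and otherwise the values never increase from left to right. Value: M (1000) + M (1000) + CM (900) + XC (90) + I (1) + I (1) + I (1) = 2993. So it is a valid standard Roman numeral.

Yes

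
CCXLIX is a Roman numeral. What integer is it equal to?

CCXLIX: C=100, C=100, XL=40, IX=9
100 + 100 + 40 + 9 = 249

249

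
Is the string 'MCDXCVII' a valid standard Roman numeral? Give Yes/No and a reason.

'MCDXCVII': Check the rules: uses only the symbols I, V, X, L, C, D, M; no symbol is repeated more than three times in a row; V, L and D each appear at most once; the only places a smaller symbol precedes a larger one are the allowed subtractive pairs CD, XC, the symbol right after such a pair (if any) is smaller than the pair's first symbol, and otherwise the values never increase from left to right. Value: M (1000) + CD (400) + XC (90) + V (5) + I (1) + I (1) = 1497. So it is a valid standard Roman numeral.

Yes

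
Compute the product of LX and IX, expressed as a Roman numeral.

LX = 60
IX = 9
60 × 9 = 540

DXL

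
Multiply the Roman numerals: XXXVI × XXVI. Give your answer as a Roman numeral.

XXXVI = 36
XXVI = 26
36 × 26 = 936

CMXXXVI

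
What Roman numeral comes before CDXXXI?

CDXXXI = 431, so the previous integer is 431 - 1 = 430

CDXXX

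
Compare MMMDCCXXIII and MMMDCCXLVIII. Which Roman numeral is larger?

MMMDCCXXIII = 3723
MMMDCCXLVIII = 3748
3748 is larger

MMMDCCXLVIII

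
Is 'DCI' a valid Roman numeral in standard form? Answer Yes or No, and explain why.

'DCI': Check the rules: uses only the symbols I, V, X, L, C, D, M; no symbol is repeated more than three times in a row; V, L and D each appear at most once; no smaller symbol precedes a larger one (values never increase from left to right). Value: D (500) + C (100) + I (1) = 601. So it is a valid standard Roman numeral.

Yes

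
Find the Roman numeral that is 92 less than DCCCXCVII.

DCCCXCVII = 897
897 - 92 = 805

DCCCV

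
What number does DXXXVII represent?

DXXXVII: D=500, X=10, X=10, X=10, V=5, I=1, I=1
500 + 10 + 10 + 10 + 5 + 1 + 1 = 537

537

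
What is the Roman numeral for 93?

Convert 93 to Roman numerals:
  93 contains 1×90 (XC)
  3 contains 3×1 (III)

XCIII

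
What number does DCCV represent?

DCCV: D=500, C=100, C=100, V=5
500 + 100 + 100 + 5 = 705

705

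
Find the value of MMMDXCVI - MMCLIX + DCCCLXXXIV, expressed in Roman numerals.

MMMDXCVI = 3596, MMCLIX = 2159, DCCCLXXXIV = 884
3596 - 2159 = 1437
1437 + 884 = 2321

MMCCCXXI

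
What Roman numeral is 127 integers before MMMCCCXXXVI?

MMMCCCXXXVI = 3336
3336 - 127 = 3209

MMMCCIX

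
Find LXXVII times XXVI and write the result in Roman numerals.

LXXVII = 77
XXVI = 26
77 × 26 = 2002

MMII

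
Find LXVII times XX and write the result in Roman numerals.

LXVII = 67
XX = 20
67 × 20 = 1340

MCCCXL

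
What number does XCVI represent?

XCVI: XC=90, V=5, I=1
90 + 5 + 1 = 96

96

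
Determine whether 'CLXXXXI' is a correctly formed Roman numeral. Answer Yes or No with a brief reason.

'CLXXXXI': More than 3 consecutive X's

No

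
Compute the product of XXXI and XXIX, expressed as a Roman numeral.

XXXI = 31
XXIX = 29
31 × 29 = 899

DCCCXCIX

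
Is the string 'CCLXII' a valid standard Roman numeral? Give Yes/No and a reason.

'CCLXII': Check the rules: uses only the symbols I, V, X, L, C, D, M; no symbol is repeated more than three times in a row; V, L and D each appear at most once; no smaller symbol precedes a larger one (values never increase from left to right). Value: C (100) + C (100) + L (50) + X (10) + I (1) + I (1) = 262. So it is a valid standard Roman numeral.

Yes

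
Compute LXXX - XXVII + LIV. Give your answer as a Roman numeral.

LXXX = 80, XXVII = 27, LIV = 54
80 - 27 = 53
53 + 54 = 107

CVII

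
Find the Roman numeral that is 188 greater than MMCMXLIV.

MMCMXLIV = 2944
2944 + 188 = 3132

MMMCXXXII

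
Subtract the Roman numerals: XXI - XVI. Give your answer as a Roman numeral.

XXI = 21
XVI = 16
21 - 16 = 5

V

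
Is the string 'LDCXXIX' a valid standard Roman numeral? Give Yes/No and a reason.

'LDCXXIX': Invalid subtractive combination: LD

No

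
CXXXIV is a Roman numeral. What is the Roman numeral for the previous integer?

CXXXIV = 134; previous is 133

CXXXIII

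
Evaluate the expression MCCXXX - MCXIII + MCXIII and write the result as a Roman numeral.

MCCXXX = 1230, MCXIII = 1113, MCXIII = 1113
1230 - 1113 = 117
117 + 1113 = 1230

MCCXXX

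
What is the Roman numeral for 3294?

Convert 3294 to Roman numerals:
  3294 contains 3×1000 (MMM)
  294 contains 2×100 (CC)
  94 contains 1×90 (XC)
  4 contains 1×4 (IV)

MMMCCXCIV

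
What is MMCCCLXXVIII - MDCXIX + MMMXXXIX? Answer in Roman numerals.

MMCCCLXXVIII = 2378, MDCXIX = 1619, MMMXXXIX = 3039
2378 - 1619 = 759
759 + 3039 = 3798

MMMDCCXCVIII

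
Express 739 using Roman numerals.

Convert 739 to Roman numerals:
  739 contains 1×500 (D)
  239 contains 2×100 (CC)
  39 contains 3×10 (XXX)
  9 contains 1×9 (IX)

DCCXXXIX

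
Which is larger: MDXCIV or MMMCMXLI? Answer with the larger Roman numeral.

MDXCIV = 1594
MMMCMXLI = 3941
3941 is larger

MMMCMXLI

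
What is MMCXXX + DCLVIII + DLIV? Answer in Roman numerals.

MMCXXX = 2130, DCLVIII = 658, DLIV = 554
2130 + 658 = 2788
2788 + 554 = 3342

MMMCCCXLII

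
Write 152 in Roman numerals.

Convert 152 to Roman numerals:
  152 contains 1×100 (C)
  52 contains 1×50 (L)
  2 contains 2×1 (II)

CLII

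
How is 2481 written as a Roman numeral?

Convert 2481 to Roman numerals:
  2481 contains 2×1000 (MM)
  481 contains 1×400 (CD)
  81 contains 1×50 (L)
  31 contains 3×10 (XXX)
  1 contains 1×1 (I)

MMCDLXXXI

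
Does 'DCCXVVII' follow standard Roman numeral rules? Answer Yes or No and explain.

'DCCXVVII': V should not appear more than once

No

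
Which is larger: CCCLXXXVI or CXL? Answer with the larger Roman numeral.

CCCLXXXVI = 386
CXL = 140
386 is larger

CCCLXXXVI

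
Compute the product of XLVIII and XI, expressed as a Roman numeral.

XLVIII = 48
XI = 11
48 × 11 = 528

DXXVIII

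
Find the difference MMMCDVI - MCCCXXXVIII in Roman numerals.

MMMCDVI = 3406
MCCCXXXVIII = 1338
3406 - 1338 = 2068

MMLXVIII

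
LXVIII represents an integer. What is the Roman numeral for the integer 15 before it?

LXVIII = 68
68 - 15 = 53

LIII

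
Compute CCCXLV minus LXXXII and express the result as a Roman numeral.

CCCXLV = 345
LXXXII = 82
345 - 82 = 263

CCLXIII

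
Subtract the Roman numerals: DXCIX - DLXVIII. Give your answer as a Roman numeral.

DXCIX = 599
DLXVIII = 568
599 - 568 = 31

XXXI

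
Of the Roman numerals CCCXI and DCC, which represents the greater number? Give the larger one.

CCCXI = 311
DCC = 700
700 is larger

DCC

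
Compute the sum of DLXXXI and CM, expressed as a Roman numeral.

DLXXXI = 581
CM = 900
581 + 900 = 1481

MCDLXXXI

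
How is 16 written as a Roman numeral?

Convert 16 to Roman numerals:
  16 contains 1×10 (X)
  6 contains 1×5 (V)
  1 contains 1×1 (I)

XVI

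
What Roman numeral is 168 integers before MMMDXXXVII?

MMMDXXXVII = 3537
3537 - 168 = 3369

MMMCCCLXIX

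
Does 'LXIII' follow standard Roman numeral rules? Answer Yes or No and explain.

'LXIII': Check the rules: uses only the symbols I, V, X, L, C, D, M; no symbol is repeated more than three times in a row; V, L and D each appear at most once; no smaller symbol precedes a larger one (values never increase from left to right). Value: L (50) + X (10) + I (1) + I (1) + I (1) = 63. So it is a valid standard Roman numeral.

Yes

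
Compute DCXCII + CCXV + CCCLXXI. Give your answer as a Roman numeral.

DCXCII = 692, CCXV = 215, CCCLXXI = 371
692 + 215 = 907
907 + 371 = 1278

MCCLXXVIII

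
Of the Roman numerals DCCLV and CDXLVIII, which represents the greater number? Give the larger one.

DCCLV = 755
CDXLVIII = 448
755 is larger

DCCLV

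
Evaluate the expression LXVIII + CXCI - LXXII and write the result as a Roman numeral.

LXVIII = 68, CXCI = 191, LXXII = 72
68 + 191 = 259
259 - 72 = 187

CLXXXVII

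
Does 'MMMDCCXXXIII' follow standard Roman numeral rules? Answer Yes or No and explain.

'MMMDCCXXXIII': Check the rules: uses only the symbols I, V, X, L, C, D, M; no symbol is repeated more than three times in a row; V, L and D each appear at most once; no smaller symbol precedes a larger one (values never increase from left to right). Value: M (1000) + M (1000) + M (1000) + D (500) + C (100) + C (100) + X (10) + X (10) + X (10) + I (1) + I (1) + I (1) = 3733. So it is a valid standard Roman numeral.

Yes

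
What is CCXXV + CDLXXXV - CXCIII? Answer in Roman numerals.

CCXXV = 225, CDLXXXV = 485, CXCIII = 193
225 + 485 = 710
710 - 193 = 517

DXVII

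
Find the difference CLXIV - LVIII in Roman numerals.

CLXIV = 164
LVIII = 58
164 - 58 = 106

CVI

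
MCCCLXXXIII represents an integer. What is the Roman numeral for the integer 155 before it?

MCCCLXXXIII = 1383
1383 - 155 = 1228

MCCXXVIII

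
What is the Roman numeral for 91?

Convert 91 to Roman numerals:
  91 contains 1×90 (XC)
  1 contains 1×1 (I)

XCI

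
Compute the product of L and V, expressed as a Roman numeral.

L = 50
V = 5
50 × 5 = 250

CCL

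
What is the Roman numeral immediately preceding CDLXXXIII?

CDLXXXIII = 483; previous is 482

CDLXXXII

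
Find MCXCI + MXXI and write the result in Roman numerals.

MCXCI = 1191
MXXI = 1021
1191 + 1021 = 2212

MMCCXII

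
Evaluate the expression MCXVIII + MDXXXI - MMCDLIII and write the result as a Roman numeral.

MCXVIII = 1118, MDXXXI = 1531, MMCDLIII = 2453
1118 + 1531 = 2649
2649 - 2453 = 196

CXCVI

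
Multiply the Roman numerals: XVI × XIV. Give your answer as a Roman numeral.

XVI = 16
XIV = 14
16 × 14 = 224

CCXXIV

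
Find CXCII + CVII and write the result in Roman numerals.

CXCII = 192
CVII = 107
192 + 107 = 299

CCXCIX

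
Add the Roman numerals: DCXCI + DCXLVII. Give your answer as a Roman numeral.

DCXCI = 691
DCXLVII = 647
691 + 647 = 1338

MCCCXXXVIII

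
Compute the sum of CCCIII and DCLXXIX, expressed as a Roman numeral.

CCCIII = 303
DCLXXIX = 679
303 + 679 = 982

CMLXXXII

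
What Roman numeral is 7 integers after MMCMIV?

MMCMIV = 2904
2904 + 7 = 2911

MMCMXI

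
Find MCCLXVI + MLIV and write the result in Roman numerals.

MCCLXVI = 1266
MLIV = 1054
1266 + 1054 = 2320

MMCCCXX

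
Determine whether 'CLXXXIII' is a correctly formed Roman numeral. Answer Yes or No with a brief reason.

'CLXXXIII': Check the rules: uses only the symbols I, V, X, L, C, D, M; no symbol is repeated more than three times in a row; V, L and D each appear at most once; no smaller symbol precedes a larger one (values never increase from left to right). Value: C (100) + L (50) + X (10) + X (10) + X (10) + I (1) + I (1) + I (1) = 183. So it is a valid standard Roman numeral.

Yes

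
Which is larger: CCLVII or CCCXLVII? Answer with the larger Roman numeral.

CCLVII = 257
CCCXLVII = 347
347 is larger

CCCXLVII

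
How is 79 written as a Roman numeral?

Convert 79 to Roman numerals:
  79 contains 1×50 (L)
  29 contains 2×10 (XX)
  9 contains 1×9 (IX)

LXXIX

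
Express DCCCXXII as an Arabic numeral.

DCCCXXII: D=500, C=100, C=100, C=100, X=10, X=10, I=1, I=1
500 + 100 + 100 + 100 + 10 + 10 + 1 + 1 = 822

822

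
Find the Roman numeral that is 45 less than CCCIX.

CCCIX = 309
309 - 45 = 264

CCLXIV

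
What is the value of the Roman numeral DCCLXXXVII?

DCCLXXXVII: D=500, C=100, C=100, L=50, X=10, X=10, X=10, V=5, I=1, I=1
500 + 100 + 100 + 50 + 10 + 10 + 10 + 5 + 1 + 1 = 787

787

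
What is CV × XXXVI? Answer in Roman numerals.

CV = 105
XXXVI = 36
105 × 36 = 3780

MMMDCCLXXX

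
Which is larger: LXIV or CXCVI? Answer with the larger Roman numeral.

LXIV = 64
CXCVI = 196
196 is larger

CXCVI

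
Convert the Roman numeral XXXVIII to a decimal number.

XXXVIII: X=10, X=10, X=10, V=5, I=1, I=1, I=1
10 + 10 + 10 + 5 + 1 + 1 + 1 = 38

38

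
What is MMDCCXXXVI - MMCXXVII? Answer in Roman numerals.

MMDCCXXXVI = 2736
MMCXXVII = 2127
2736 - 2127 = 609

DCIX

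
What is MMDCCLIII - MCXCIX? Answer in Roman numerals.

MMDCCLIII = 2753
MCXCIX = 1199
2753 - 1199 = 1554

MDLIV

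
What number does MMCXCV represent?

MMCXCV: M=1000, M=1000, C=100, XC=90, V=5
1000 + 1000 + 100 + 90 + 5 = 2195

2195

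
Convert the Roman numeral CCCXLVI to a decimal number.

CCCXLVI: C=100, C=100, C=100, XL=40, V=5, I=1
100 + 100 + 100 + 40 + 5 + 1 = 346

346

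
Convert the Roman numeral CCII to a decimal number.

CCII: C=100, C=100, I=1, I=1
100 + 100 + 1 + 1 = 202

202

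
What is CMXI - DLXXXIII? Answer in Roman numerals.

CMXI = 911
DLXXXIII = 583
911 - 583 = 328

CCCXXVIII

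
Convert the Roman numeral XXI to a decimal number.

XXI: X=10, X=10, I=1
10 + 10 + 1 = 21

21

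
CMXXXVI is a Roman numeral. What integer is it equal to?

CMXXXVI: CM=900, X=10, X=10, X=10, V=5, I=1
900 + 10 + 10 + 10 + 5 + 1 = 936

936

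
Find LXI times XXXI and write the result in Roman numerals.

LXI = 61
XXXI = 31
61 × 31 = 1891

MDCCCXCI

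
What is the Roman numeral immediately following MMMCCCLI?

MMMCCCLI = 3351; next is 3352

MMMCCCLII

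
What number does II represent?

II: I=1, I=1
1 + 1 = 2

2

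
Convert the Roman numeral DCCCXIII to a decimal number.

DCCCXIII: D=500, C=100, C=100, C=100, X=10, I=1, I=1, I=1
500 + 100 + 100 + 100 + 10 + 1 + 1 + 1 = 813

813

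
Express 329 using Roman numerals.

Convert 329 to Roman numerals:
  329 contains 3×100 (CCC)
  29 contains 2×10 (XX)
  9 contains 1×9 (IX)

CCCXXIX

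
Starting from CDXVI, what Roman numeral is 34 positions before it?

CDXVI = 416
416 - 34 = 382

CCCLXXXII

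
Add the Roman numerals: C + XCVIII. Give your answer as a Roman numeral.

C = 100
XCVIII = 98
100 + 98 = 198

CXCVIII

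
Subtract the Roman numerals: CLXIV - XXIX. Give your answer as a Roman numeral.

CLXIV = 164
XXIX = 29
164 - 29 = 135

CXXXV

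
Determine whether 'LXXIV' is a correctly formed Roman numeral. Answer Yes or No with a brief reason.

'LXXIV': Check the rules: uses only the symbols I, V, X, L, C, D, M; no symbol is repeated more than three times in a row; V, L and D each appear at most once; the only place a smaller symbol precedes a larger one is the allowed subtractive pair IV, the symbol right after such a pair (if any) is smaller than the pair's first symbol, and otherwise the values never increase from left to right. Value: L (50) + X (10) + X (10) + IV (4) = 74. So it is a valid standard Roman numeral.

Yes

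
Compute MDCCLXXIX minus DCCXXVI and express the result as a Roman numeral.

MDCCLXXIX = 1779
DCCXXVI = 726
1779 - 726 = 1053

MLIII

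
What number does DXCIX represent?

DXCIX: D=500, XC=90, IX=9
500 + 90 + 9 = 599

599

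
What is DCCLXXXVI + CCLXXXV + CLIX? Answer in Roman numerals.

DCCLXXXVI = 786, CCLXXXV = 285, CLIX = 159
786 + 285 = 1071
1071 + 159 = 1230

MCCXXX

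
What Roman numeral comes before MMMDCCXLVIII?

MMMDCCXLVIII = 3748; previous is 3747

MMMDCCXLVII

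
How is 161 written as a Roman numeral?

Convert 161 to Roman numerals:
  161 contains 1×100 (C)
  61 contains 1×50 (L)
  11 contains 1×10 (X)
  1 contains 1×1 (I)

CLXI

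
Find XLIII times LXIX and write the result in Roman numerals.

XLIII = 43
LXIX = 69
43 × 69 = 2967

MMCMLXVII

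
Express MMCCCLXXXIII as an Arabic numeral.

MMCCCLXXXIII: M=1000, M=1000, C=100, C=100, C=100, L=50, X=10, X=10, X=10, I=1, I=1, I=1
1000 + 1000 + 100 + 100 + 100 + 50 + 10 + 10 + 10 + 1 + 1 + 1 = 2383

2383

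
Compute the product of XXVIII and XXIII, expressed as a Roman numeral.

XXVIII = 28
XXIII = 23
28 × 23 = 644

DCXLIV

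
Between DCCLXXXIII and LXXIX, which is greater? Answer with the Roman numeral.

DCCLXXXIII = 783
LXXIX = 79
783 is larger

DCCLXXXIII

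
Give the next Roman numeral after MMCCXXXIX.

MMCCXXXIX = 2239; next is 2240

MMCCXL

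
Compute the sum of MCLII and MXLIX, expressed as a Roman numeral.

MCLII = 1152
MXLIX = 1049
1152 + 1049 = 2201

MMCCI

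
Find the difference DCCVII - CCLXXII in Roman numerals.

DCCVII = 707
CCLXXII = 272
707 - 272 = 435

CDXXXV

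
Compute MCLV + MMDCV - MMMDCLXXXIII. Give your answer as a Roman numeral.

MCLV = 1155, MMDCV = 2605, MMMDCLXXXIII = 3683
1155 + 2605 = 3760
3760 - 3683 = 77

LXXVII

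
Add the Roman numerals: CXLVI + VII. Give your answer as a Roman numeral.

CXLVI = 146
VII = 7
146 + 7 = 153

CLIII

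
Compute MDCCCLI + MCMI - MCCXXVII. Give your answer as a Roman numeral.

MDCCCLI = 1851, MCMI = 1901, MCCXXVII = 1227
1851 + 1901 = 3752
3752 - 1227 = 2525

MMDXXV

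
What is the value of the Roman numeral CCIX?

CCIX: C=100, C=100, IX=9
100 + 100 + 9 = 209

209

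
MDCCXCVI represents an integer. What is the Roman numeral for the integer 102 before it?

MDCCXCVI = 1796
1796 - 102 = 1694

MDCXCIV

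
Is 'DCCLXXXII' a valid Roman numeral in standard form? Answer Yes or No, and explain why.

'DCCLXXXII': Check the rules: uses only the symbols I, V, X, L, C, D, M; no symbol is repeated more than three times in a row; V, L and D each appear at most once; no smaller symbol precedes a larger one (values never increase from left to right). Value: D (500) + C (100) + C (100) + L (50) + X (10) + X (10) + X (10) + I (1) + I (1) = 782. So it is a valid standard Roman numeral.

Yes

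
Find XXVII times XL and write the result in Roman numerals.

XXVII = 27
XL = 40
27 × 40 = 1080

MLXXX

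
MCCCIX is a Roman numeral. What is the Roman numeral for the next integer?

MCCCIX = 1309; next is 1310

MCCCX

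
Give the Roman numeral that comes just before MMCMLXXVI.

MMCMLXXVI = 2976; previous is 2975

MMCMLXXV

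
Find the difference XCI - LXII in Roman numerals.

XCI = 91
LXII = 62
91 - 62 = 29

XXIX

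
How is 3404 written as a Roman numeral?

Convert 3404 to Roman numerals:
  3404 contains 3×1000 (MMM)
  404 contains 1×400 (CD)
  4 contains 1×4 (IV)

MMMCDIV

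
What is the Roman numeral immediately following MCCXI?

MCCXI = 1211, so the next integer is 1211 + 1 = 1212

MCCXII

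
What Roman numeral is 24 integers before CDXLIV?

CDXLIV = 444
444 - 24 = 420

CDXX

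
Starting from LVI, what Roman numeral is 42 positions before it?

LVI = 56
56 - 42 = 14

XIV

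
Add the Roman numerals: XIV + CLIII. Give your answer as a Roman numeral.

XIV = 14
CLIII = 153
14 + 153 = 167

CLXVII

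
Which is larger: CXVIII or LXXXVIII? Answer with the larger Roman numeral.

CXVIII = 118
LXXXVIII = 88
118 is larger

CXVIII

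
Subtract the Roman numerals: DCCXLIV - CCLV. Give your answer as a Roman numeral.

DCCXLIV = 744
CCLV = 255
744 - 255 = 489

CDLXXXIX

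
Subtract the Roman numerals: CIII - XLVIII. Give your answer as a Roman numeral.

CIII = 103
XLVIII = 48
103 - 48 = 55

LV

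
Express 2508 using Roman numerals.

Convert 2508 to Roman numerals:
  2508 contains 2×1000 (MM)
  508 contains 1×500 (D)
  8 contains 1×5 (V)
  3 contains 3×1 (III)

MMDVIII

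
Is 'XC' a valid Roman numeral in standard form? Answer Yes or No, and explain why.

'XC': Check the rules: uses only the symbols I, V, X, L, C, D, M; no symbol is repeated more than three times in a row; V, L and D each appear at most once; the only place a smaller symbol precedes a larger one is the allowed subtractive pair XC, the symbol right after such a pair (if any) is smaller than the pair's first symbol, and otherwise the values never increase from left to right. Value: XC = 90. So it is a valid standard Roman numeral.

Yes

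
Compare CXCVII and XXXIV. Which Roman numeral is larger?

CXCVII = 197
XXXIV = 34
197 is larger

CXCVII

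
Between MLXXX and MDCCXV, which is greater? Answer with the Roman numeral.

MLXXX = 1080
MDCCXV = 1715
1715 is larger

MDCCXV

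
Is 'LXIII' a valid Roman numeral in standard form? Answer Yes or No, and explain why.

'LXIII': Check the rules: uses only the symbols I, V, X, L, C, D, M; no symbol is repeated more than three times in a row; V, L and D each appear at most once; no smaller symbol precedes a larger one (values never increase from left to right). Value: L (50) + X (10) + I (1) + I (1) + I (1) = 63. So it is a valid standard Roman numeral.

Yes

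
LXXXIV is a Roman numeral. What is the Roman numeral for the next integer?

LXXXIV = 84, so the next integer is 84 + 1 = 85

LXXXV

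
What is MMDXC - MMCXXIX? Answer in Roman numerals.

MMDXC = 2590
MMCXXIX = 2129
2590 - 2129 = 461

CDLXI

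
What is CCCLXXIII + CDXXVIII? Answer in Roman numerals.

CCCLXXIII = 373
CDXXVIII = 428
373 + 428 = 801

DCCCI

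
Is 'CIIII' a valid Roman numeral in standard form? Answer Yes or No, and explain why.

'CIIII': More than 3 consecutive I's

No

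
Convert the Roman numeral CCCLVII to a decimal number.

CCCLVII: C=100, C=100, C=100, L=50, V=5, I=1, I=1
100 + 100 + 100 + 50 + 5 + 1 + 1 = 357

357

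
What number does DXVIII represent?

DXVIII: D=500, X=10, V=5, I=1, I=1, I=1
500 + 10 + 5 + 1 + 1 + 1 = 518

518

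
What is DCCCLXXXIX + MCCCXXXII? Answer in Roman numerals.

DCCCLXXXIX = 889
MCCCXXXII = 1332
889 + 1332 = 2221

MMCCXXI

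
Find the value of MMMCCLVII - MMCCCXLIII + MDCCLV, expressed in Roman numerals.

MMMCCLVII = 3257, MMCCCXLIII = 2343, MDCCLV = 1755
3257 - 2343 = 914
914 + 1755 = 2669

MMDCLXIX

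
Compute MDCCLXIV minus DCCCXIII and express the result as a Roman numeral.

MDCCLXIV = 1764
DCCCXIII = 813
1764 - 813 = 951

CMLI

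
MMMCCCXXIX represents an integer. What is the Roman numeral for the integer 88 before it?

MMMCCCXXIX = 3329
3329 - 88 = 3241

MMMCCXLI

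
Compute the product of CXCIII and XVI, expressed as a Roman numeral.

CXCIII = 193
XVI = 16
193 × 16 = 3088

MMMLXXXVIII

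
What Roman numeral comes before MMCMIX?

MMCMIX = 2909; previous is 2908

MMCMVIII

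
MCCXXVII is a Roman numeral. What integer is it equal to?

MCCXXVII: M=1000, C=100, C=100, X=10, X=10, V=5, I=1, I=1
1000 + 100 + 100 + 10 + 10 + 5 + 1 + 1 = 1227

1227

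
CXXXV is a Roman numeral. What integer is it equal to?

CXXXV: C=100, X=10, X=10, X=10, V=5
100 + 10 + 10 + 10 + 5 = 135

135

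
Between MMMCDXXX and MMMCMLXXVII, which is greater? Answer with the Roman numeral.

MMMCDXXX = 3430
MMMCMLXXVII = 3977
3977 is larger

MMMCMLXXVII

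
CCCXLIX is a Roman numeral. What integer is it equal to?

CCCXLIX: C=100, C=100, C=100, XL=40, IX=9
100 + 100 + 100 + 40 + 9 = 349

349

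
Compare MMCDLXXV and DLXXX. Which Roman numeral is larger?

MMCDLXXV = 2475
DLXXX = 580
2475 is larger

MMCDLXXV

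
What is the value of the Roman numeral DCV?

DCV: D=500, C=100, V=5
500 + 100 + 5 = 605

605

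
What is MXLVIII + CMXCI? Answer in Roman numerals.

MXLVIII = 1048
CMXCI = 991
1048 + 991 = 2039

MMXXXIX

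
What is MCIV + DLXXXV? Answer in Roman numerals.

MCIV = 1104
DLXXXV = 585
1104 + 585 = 1689

MDCLXXXIX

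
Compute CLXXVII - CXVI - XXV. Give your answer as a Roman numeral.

CLXXVII = 177, CXVI = 116, XXV = 25
177 - 116 = 61
61 - 25 = 36

XXXVI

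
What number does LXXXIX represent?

LXXXIX: L=50, X=10, X=10, X=10, IX=9
50 + 10 + 10 + 10 + 9 = 89

89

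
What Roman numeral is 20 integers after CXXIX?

CXXIX = 129
129 + 20 = 149

CXLIX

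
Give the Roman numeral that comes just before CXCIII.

CXCIII = 193, so the previous integer is 193 - 1 = 192

CXCII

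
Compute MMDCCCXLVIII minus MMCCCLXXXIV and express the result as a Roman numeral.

MMDCCCXLVIII = 2848
MMCCCLXXXIV = 2384
2848 - 2384 = 464

CDLXIV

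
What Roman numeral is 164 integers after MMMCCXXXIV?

MMMCCXXXIV = 3234
3234 + 164 = 3398

MMMCCCXCVIII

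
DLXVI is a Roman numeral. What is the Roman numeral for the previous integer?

DLXVI = 566, so the previous integer is 566 - 1 = 565

DLXV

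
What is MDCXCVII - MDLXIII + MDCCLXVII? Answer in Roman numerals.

MDCXCVII = 1697, MDLXIII = 1563, MDCCLXVII = 1767
1697 - 1563 = 134
134 + 1767 = 1901

MCMI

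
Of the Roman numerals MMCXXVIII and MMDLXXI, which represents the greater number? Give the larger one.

MMCXXVIII = 2128
MMDLXXI = 2571
2571 is larger

MMDLXXI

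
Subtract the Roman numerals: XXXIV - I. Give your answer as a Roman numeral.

XXXIV = 34
I = 1
34 - 1 = 33

XXXIII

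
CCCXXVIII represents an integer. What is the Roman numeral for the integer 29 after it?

CCCXXVIII = 328
328 + 29 = 357

CCCLVII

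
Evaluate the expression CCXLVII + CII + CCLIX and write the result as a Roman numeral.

CCXLVII = 247, CII = 102, CCLIX = 259
247 + 102 = 349
349 + 259 = 608

DCVIII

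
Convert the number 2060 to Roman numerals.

Convert 2060 to Roman numerals:
  2060 contains 2×1000 (MM)
  60 contains 1×50 (L)
  10 contains 1×10 (X)

MMLX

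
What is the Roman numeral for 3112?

Convert 3112 to Roman numerals:
  3112 contains 3×1000 (MMM)
  112 contains 1×100 (C)
  12 contains 1×10 (X)
  2 contains 2×1 (II)

MMMCXII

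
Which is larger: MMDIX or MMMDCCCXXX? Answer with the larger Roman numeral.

MMDIX = 2509
MMMDCCCXXX = 3830
3830 is larger

MMMDCCCXXX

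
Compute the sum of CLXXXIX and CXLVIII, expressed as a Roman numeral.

CLXXXIX = 189
CXLVIII = 148
189 + 148 = 337

CCCXXXVII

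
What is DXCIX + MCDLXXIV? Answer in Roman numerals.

DXCIX = 599
MCDLXXIV = 1474
599 + 1474 = 2073

MMLXXIII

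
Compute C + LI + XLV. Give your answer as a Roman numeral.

C = 100, LI = 51, XLV = 45
100 + 51 = 151
151 + 45 = 196

CXCVI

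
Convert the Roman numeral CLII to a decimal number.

CLII: C=100, L=50, I=1, I=1
100 + 50 + 1 + 1 = 152

152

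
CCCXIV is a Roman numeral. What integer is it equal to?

CCCXIV: C=100, C=100, C=100, X=10, IV=4
100 + 100 + 100 + 10 + 4 = 314

314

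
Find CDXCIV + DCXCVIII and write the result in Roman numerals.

CDXCIV = 494
DCXCVIII = 698
494 + 698 = 1192

MCXCII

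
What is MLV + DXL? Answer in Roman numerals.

MLV = 1055
DXL = 540
1055 + 540 = 1595

MDXCV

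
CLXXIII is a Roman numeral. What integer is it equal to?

CLXXIII: C=100, L=50, X=10, X=10, I=1, I=1, I=1
100 + 50 + 10 + 10 + 1 + 1 + 1 = 173

173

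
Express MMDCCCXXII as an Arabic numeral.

MMDCCCXXII: M=1000, M=1000, D=500, C=100, C=100, C=100, X=10, X=10, I=1, I=1
1000 + 1000 + 500 + 100 + 100 + 100 + 10 + 10 + 1 + 1 = 2822

2822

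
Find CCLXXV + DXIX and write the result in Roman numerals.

CCLXXV = 275
DXIX = 519
275 + 519 = 794

DCCXCIV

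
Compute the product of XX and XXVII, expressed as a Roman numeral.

XX = 20
XXVII = 27
20 × 27 = 540

DXL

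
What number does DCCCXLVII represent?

DCCCXLVII: D=500, C=100, C=100, C=100, XL=40, V=5, I=1, I=1
500 + 100 + 100 + 100 + 40 + 5 + 1 + 1 = 847

847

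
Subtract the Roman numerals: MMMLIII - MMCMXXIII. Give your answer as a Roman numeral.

MMMLIII = 3053
MMCMXXIII = 2923
3053 - 2923 = 130

CXXX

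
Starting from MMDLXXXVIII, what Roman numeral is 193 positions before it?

MMDLXXXVIII = 2588
2588 - 193 = 2395

MMCCCXCV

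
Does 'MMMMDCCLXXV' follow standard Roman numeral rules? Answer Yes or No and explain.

'MMMMDCCLXXV': More than 3 consecutive M's

No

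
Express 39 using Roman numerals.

Convert 39 to Roman numerals:
  39 contains 3×10 (XXX)
  9 contains 1×9 (IX)

XXXIX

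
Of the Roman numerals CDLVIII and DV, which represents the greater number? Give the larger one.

CDLVIII = 458
DV = 505
505 is larger

DV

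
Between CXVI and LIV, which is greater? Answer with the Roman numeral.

CXVI = 116
LIV = 54
116 is larger

CXVI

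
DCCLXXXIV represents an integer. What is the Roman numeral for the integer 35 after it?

DCCLXXXIV = 784
784 + 35 = 819

DCCCXIX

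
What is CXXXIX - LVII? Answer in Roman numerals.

CXXXIX = 139
LVII = 57
139 - 57 = 82

LXXXII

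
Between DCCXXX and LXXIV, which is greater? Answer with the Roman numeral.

DCCXXX = 730
LXXIV = 74
730 is larger

DCCXXX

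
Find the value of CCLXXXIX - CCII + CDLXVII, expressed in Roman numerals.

CCLXXXIX = 289, CCII = 202, CDLXVII = 467
289 - 202 = 87
87 + 467 = 554

DLIV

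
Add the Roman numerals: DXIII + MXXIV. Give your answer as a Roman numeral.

DXIII = 513
MXXIV = 1024
513 + 1024 = 1537

MDXXXVII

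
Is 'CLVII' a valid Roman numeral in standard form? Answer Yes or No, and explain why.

'CLVII': Check the rules: uses only the symbols I, V, X, L, C, D, M; no symbol is repeated more than three times in a row; V, L and D each appear at most once; no smaller symbol precedes a larger one (values never increase from left to right). Value: C (100) + L (50) + V (5) + I (1) + I (1) = 157. So it is a valid standard Roman numeral.

Yes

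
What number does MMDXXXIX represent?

MMDXXXIX: M=1000, M=1000, D=500, X=10, X=10, X=10, IX=9
1000 + 1000 + 500 + 10 + 10 + 10 + 9 = 2539

2539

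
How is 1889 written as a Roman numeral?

Convert 1889 to Roman numerals:
  1889 contains 1×1000 (M)
  889 contains 1×500 (D)
  389 contains 3×100 (CCC)
  89 contains 1×50 (L)
  39 contains 3×10 (XXX)
  9 contains 1×9 (IX)

MDCCCLXXXIX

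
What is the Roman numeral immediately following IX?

IX = 9; next is 10

X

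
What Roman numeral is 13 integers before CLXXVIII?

CLXXVIII = 178
178 - 13 = 165

CLXV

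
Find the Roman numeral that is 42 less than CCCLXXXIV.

CCCLXXXIV = 384
384 - 42 = 342

CCCXLII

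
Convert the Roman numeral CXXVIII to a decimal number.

CXXVIII: C=100, X=10, X=10, V=5, I=1, I=1, I=1
100 + 10 + 10 + 5 + 1 + 1 + 1 = 128

128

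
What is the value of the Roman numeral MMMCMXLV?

MMMCMXLV: M=1000, M=1000, M=1000, CM=900, XL=40, V=5
1000 + 1000 + 1000 + 900 + 40 + 5 = 3945

3945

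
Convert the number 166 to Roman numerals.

Convert 166 to Roman numerals:
  166 contains 1×100 (C)
  66 contains 1×50 (L)
  16 contains 1×10 (X)
  6 contains 1×5 (V)
  1 contains 1×1 (I)

CLXVI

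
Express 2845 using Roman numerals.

Convert 2845 to Roman numerals:
  2845 contains 2×1000 (MM)
  845 contains 1×500 (D)
  345 contains 3×100 (CCC)
  45 contains 1×40 (XL)
  5 contains 1×5 (V)

MMDCCCXLV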